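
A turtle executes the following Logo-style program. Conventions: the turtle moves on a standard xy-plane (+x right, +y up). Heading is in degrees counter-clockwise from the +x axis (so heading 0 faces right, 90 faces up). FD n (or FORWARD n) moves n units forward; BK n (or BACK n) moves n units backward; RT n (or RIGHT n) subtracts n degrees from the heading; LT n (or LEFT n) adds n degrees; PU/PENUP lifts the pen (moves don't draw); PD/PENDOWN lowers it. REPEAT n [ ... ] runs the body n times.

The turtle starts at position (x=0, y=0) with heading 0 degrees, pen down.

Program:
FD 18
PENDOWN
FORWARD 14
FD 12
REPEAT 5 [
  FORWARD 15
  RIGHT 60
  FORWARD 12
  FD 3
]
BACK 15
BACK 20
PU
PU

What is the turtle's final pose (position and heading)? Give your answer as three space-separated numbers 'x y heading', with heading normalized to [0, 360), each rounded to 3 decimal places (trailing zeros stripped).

Executing turtle program step by step:
Start: pos=(0,0), heading=0, pen down
FD 18: (0,0) -> (18,0) [heading=0, draw]
PD: pen down
FD 14: (18,0) -> (32,0) [heading=0, draw]
FD 12: (32,0) -> (44,0) [heading=0, draw]
REPEAT 5 [
  -- iteration 1/5 --
  FD 15: (44,0) -> (59,0) [heading=0, draw]
  RT 60: heading 0 -> 300
  FD 12: (59,0) -> (65,-10.392) [heading=300, draw]
  FD 3: (65,-10.392) -> (66.5,-12.99) [heading=300, draw]
  -- iteration 2/5 --
  FD 15: (66.5,-12.99) -> (74,-25.981) [heading=300, draw]
  RT 60: heading 300 -> 240
  FD 12: (74,-25.981) -> (68,-36.373) [heading=240, draw]
  FD 3: (68,-36.373) -> (66.5,-38.971) [heading=240, draw]
  -- iteration 3/5 --
  FD 15: (66.5,-38.971) -> (59,-51.962) [heading=240, draw]
  RT 60: heading 240 -> 180
  FD 12: (59,-51.962) -> (47,-51.962) [heading=180, draw]
  FD 3: (47,-51.962) -> (44,-51.962) [heading=180, draw]
  -- iteration 4/5 --
  FD 15: (44,-51.962) -> (29,-51.962) [heading=180, draw]
  RT 60: heading 180 -> 120
  FD 12: (29,-51.962) -> (23,-41.569) [heading=120, draw]
  FD 3: (23,-41.569) -> (21.5,-38.971) [heading=120, draw]
  -- iteration 5/5 --
  FD 15: (21.5,-38.971) -> (14,-25.981) [heading=120, draw]
  RT 60: heading 120 -> 60
  FD 12: (14,-25.981) -> (20,-15.588) [heading=60, draw]
  FD 3: (20,-15.588) -> (21.5,-12.99) [heading=60, draw]
]
BK 15: (21.5,-12.99) -> (14,-25.981) [heading=60, draw]
BK 20: (14,-25.981) -> (4,-43.301) [heading=60, draw]
PU: pen up
PU: pen up
Final: pos=(4,-43.301), heading=60, 20 segment(s) drawn

Answer: 4 -43.301 60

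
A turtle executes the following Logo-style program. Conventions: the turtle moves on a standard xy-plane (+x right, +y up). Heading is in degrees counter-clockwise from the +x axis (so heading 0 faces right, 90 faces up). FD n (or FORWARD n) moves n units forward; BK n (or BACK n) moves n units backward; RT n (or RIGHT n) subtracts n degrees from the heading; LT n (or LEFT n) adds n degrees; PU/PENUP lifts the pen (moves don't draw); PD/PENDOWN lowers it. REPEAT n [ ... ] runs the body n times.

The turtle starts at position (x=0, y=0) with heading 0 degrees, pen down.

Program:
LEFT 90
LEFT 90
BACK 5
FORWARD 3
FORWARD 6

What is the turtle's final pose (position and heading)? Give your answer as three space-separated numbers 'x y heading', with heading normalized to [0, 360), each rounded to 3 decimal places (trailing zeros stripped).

Answer: -4 0 180

Derivation:
Executing turtle program step by step:
Start: pos=(0,0), heading=0, pen down
LT 90: heading 0 -> 90
LT 90: heading 90 -> 180
BK 5: (0,0) -> (5,0) [heading=180, draw]
FD 3: (5,0) -> (2,0) [heading=180, draw]
FD 6: (2,0) -> (-4,0) [heading=180, draw]
Final: pos=(-4,0), heading=180, 3 segment(s) drawn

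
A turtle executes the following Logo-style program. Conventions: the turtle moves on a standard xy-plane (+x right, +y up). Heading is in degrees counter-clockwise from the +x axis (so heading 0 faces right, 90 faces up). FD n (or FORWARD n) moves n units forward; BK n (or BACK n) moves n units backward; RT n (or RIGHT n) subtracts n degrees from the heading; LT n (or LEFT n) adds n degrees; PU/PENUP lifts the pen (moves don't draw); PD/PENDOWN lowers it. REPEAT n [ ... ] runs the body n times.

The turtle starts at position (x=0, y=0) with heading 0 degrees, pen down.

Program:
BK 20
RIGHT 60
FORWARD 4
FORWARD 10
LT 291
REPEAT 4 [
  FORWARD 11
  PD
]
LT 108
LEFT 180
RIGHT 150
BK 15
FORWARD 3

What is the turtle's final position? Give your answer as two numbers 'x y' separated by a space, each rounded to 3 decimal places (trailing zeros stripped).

Executing turtle program step by step:
Start: pos=(0,0), heading=0, pen down
BK 20: (0,0) -> (-20,0) [heading=0, draw]
RT 60: heading 0 -> 300
FD 4: (-20,0) -> (-18,-3.464) [heading=300, draw]
FD 10: (-18,-3.464) -> (-13,-12.124) [heading=300, draw]
LT 291: heading 300 -> 231
REPEAT 4 [
  -- iteration 1/4 --
  FD 11: (-13,-12.124) -> (-19.923,-20.673) [heading=231, draw]
  PD: pen down
  -- iteration 2/4 --
  FD 11: (-19.923,-20.673) -> (-26.845,-29.222) [heading=231, draw]
  PD: pen down
  -- iteration 3/4 --
  FD 11: (-26.845,-29.222) -> (-33.768,-37.77) [heading=231, draw]
  PD: pen down
  -- iteration 4/4 --
  FD 11: (-33.768,-37.77) -> (-40.69,-46.319) [heading=231, draw]
  PD: pen down
]
LT 108: heading 231 -> 339
LT 180: heading 339 -> 159
RT 150: heading 159 -> 9
BK 15: (-40.69,-46.319) -> (-55.505,-48.665) [heading=9, draw]
FD 3: (-55.505,-48.665) -> (-52.542,-48.196) [heading=9, draw]
Final: pos=(-52.542,-48.196), heading=9, 9 segment(s) drawn

Answer: -52.542 -48.196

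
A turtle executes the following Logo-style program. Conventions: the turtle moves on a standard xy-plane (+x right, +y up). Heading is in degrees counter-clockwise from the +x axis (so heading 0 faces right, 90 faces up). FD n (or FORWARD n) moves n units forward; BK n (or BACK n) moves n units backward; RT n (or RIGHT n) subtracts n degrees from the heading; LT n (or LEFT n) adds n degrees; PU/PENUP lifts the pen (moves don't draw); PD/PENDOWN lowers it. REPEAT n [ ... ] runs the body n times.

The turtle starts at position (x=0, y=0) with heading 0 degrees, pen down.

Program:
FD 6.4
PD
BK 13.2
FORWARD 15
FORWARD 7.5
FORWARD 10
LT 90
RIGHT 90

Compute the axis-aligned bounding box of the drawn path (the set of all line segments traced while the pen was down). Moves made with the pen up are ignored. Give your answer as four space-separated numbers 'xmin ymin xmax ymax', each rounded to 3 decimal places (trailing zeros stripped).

Executing turtle program step by step:
Start: pos=(0,0), heading=0, pen down
FD 6.4: (0,0) -> (6.4,0) [heading=0, draw]
PD: pen down
BK 13.2: (6.4,0) -> (-6.8,0) [heading=0, draw]
FD 15: (-6.8,0) -> (8.2,0) [heading=0, draw]
FD 7.5: (8.2,0) -> (15.7,0) [heading=0, draw]
FD 10: (15.7,0) -> (25.7,0) [heading=0, draw]
LT 90: heading 0 -> 90
RT 90: heading 90 -> 0
Final: pos=(25.7,0), heading=0, 5 segment(s) drawn

Segment endpoints: x in {-6.8, 0, 6.4, 8.2, 15.7, 25.7}, y in {0}
xmin=-6.8, ymin=0, xmax=25.7, ymax=0

Answer: -6.8 0 25.7 0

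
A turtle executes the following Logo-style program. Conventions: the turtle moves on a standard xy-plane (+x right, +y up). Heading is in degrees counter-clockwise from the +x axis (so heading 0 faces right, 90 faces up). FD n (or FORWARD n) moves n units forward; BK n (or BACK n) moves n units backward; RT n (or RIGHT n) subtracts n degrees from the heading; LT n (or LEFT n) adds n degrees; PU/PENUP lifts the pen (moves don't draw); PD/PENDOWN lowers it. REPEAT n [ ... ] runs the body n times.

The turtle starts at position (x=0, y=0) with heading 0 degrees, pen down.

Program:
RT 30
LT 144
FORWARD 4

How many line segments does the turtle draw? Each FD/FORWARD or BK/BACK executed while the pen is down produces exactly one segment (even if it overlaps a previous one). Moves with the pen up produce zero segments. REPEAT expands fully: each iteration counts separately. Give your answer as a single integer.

Executing turtle program step by step:
Start: pos=(0,0), heading=0, pen down
RT 30: heading 0 -> 330
LT 144: heading 330 -> 114
FD 4: (0,0) -> (-1.627,3.654) [heading=114, draw]
Final: pos=(-1.627,3.654), heading=114, 1 segment(s) drawn
Segments drawn: 1

Answer: 1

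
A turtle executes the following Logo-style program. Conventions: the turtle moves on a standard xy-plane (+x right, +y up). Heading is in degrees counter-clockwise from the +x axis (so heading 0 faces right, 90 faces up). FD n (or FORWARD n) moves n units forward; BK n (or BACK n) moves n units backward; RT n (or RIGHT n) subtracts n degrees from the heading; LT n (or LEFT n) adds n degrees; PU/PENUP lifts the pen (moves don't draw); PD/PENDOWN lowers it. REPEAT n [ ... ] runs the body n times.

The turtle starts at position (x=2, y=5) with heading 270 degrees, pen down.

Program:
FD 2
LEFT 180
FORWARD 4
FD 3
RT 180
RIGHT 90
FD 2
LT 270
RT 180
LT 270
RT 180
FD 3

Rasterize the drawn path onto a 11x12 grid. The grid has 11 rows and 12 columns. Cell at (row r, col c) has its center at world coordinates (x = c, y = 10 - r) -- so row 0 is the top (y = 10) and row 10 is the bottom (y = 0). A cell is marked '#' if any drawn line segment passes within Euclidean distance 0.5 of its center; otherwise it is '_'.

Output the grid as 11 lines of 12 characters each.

Segment 0: (2,5) -> (2,3)
Segment 1: (2,3) -> (2,7)
Segment 2: (2,7) -> (2,10)
Segment 3: (2,10) -> (0,10)
Segment 4: (0,10) -> (3,10)

Answer: ####________
__#_________
__#_________
__#_________
__#_________
__#_________
__#_________
__#_________
____________
____________
____________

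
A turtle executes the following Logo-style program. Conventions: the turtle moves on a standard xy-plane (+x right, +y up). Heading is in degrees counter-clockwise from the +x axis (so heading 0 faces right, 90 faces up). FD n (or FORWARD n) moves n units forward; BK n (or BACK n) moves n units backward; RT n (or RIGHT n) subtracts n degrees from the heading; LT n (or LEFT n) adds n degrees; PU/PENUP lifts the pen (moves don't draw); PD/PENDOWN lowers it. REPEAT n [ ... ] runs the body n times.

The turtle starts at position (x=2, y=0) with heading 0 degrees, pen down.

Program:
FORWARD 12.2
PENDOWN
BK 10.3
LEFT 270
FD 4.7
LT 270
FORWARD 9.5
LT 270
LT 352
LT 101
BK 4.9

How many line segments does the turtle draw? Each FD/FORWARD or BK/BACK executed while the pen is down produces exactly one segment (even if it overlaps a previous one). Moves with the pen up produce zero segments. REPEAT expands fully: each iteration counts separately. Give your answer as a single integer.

Executing turtle program step by step:
Start: pos=(2,0), heading=0, pen down
FD 12.2: (2,0) -> (14.2,0) [heading=0, draw]
PD: pen down
BK 10.3: (14.2,0) -> (3.9,0) [heading=0, draw]
LT 270: heading 0 -> 270
FD 4.7: (3.9,0) -> (3.9,-4.7) [heading=270, draw]
LT 270: heading 270 -> 180
FD 9.5: (3.9,-4.7) -> (-5.6,-4.7) [heading=180, draw]
LT 270: heading 180 -> 90
LT 352: heading 90 -> 82
LT 101: heading 82 -> 183
BK 4.9: (-5.6,-4.7) -> (-0.707,-4.444) [heading=183, draw]
Final: pos=(-0.707,-4.444), heading=183, 5 segment(s) drawn
Segments drawn: 5

Answer: 5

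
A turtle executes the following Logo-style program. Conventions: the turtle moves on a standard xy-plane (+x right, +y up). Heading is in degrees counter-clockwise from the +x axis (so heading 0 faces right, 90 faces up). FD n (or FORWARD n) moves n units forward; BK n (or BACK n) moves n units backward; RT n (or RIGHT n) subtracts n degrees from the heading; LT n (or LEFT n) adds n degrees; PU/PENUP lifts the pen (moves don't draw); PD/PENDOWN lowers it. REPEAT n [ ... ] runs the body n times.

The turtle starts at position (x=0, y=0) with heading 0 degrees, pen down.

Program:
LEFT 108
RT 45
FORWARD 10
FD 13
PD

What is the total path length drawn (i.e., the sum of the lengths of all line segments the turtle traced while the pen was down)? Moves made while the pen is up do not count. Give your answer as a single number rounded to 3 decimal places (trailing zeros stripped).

Answer: 23

Derivation:
Executing turtle program step by step:
Start: pos=(0,0), heading=0, pen down
LT 108: heading 0 -> 108
RT 45: heading 108 -> 63
FD 10: (0,0) -> (4.54,8.91) [heading=63, draw]
FD 13: (4.54,8.91) -> (10.442,20.493) [heading=63, draw]
PD: pen down
Final: pos=(10.442,20.493), heading=63, 2 segment(s) drawn

Segment lengths:
  seg 1: (0,0) -> (4.54,8.91), length = 10
  seg 2: (4.54,8.91) -> (10.442,20.493), length = 13
Total = 23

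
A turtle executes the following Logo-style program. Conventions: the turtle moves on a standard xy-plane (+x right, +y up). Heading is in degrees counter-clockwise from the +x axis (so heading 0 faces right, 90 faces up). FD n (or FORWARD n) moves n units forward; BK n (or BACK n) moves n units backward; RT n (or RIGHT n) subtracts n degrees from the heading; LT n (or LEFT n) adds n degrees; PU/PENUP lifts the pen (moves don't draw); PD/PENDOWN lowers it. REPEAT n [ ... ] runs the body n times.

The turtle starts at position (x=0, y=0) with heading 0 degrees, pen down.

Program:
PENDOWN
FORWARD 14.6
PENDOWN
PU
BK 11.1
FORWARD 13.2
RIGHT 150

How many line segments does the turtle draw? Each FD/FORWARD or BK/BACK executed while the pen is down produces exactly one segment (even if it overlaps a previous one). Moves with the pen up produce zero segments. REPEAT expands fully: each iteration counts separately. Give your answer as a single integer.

Answer: 1

Derivation:
Executing turtle program step by step:
Start: pos=(0,0), heading=0, pen down
PD: pen down
FD 14.6: (0,0) -> (14.6,0) [heading=0, draw]
PD: pen down
PU: pen up
BK 11.1: (14.6,0) -> (3.5,0) [heading=0, move]
FD 13.2: (3.5,0) -> (16.7,0) [heading=0, move]
RT 150: heading 0 -> 210
Final: pos=(16.7,0), heading=210, 1 segment(s) drawn
Segments drawn: 1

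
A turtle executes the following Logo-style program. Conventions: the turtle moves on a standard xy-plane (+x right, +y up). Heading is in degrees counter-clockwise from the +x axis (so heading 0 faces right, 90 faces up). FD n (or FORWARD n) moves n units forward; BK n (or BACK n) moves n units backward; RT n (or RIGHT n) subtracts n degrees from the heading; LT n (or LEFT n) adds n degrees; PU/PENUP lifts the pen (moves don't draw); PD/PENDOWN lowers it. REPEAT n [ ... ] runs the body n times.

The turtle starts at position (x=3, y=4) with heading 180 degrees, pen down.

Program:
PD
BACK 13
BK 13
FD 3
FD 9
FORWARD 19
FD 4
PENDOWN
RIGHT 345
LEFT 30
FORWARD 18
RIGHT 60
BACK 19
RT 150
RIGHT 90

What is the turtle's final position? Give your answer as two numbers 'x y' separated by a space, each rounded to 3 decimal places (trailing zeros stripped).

Executing turtle program step by step:
Start: pos=(3,4), heading=180, pen down
PD: pen down
BK 13: (3,4) -> (16,4) [heading=180, draw]
BK 13: (16,4) -> (29,4) [heading=180, draw]
FD 3: (29,4) -> (26,4) [heading=180, draw]
FD 9: (26,4) -> (17,4) [heading=180, draw]
FD 19: (17,4) -> (-2,4) [heading=180, draw]
FD 4: (-2,4) -> (-6,4) [heading=180, draw]
PD: pen down
RT 345: heading 180 -> 195
LT 30: heading 195 -> 225
FD 18: (-6,4) -> (-18.728,-8.728) [heading=225, draw]
RT 60: heading 225 -> 165
BK 19: (-18.728,-8.728) -> (-0.375,-13.645) [heading=165, draw]
RT 150: heading 165 -> 15
RT 90: heading 15 -> 285
Final: pos=(-0.375,-13.645), heading=285, 8 segment(s) drawn

Answer: -0.375 -13.645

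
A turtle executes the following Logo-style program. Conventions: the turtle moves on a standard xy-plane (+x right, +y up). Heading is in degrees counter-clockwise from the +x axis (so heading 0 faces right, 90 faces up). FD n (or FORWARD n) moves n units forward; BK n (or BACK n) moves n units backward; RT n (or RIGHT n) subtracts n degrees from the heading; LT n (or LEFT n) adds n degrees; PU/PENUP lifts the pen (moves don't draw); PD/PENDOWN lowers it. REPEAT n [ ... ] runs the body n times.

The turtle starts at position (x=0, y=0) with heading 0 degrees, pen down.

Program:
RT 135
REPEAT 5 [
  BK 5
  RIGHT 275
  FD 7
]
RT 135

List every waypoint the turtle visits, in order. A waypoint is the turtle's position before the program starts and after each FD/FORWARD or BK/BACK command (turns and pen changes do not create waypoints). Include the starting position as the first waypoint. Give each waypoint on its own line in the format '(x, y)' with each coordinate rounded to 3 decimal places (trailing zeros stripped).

Executing turtle program step by step:
Start: pos=(0,0), heading=0, pen down
RT 135: heading 0 -> 225
REPEAT 5 [
  -- iteration 1/5 --
  BK 5: (0,0) -> (3.536,3.536) [heading=225, draw]
  RT 275: heading 225 -> 310
  FD 7: (3.536,3.536) -> (8.035,-1.827) [heading=310, draw]
  -- iteration 2/5 --
  BK 5: (8.035,-1.827) -> (4.821,2.003) [heading=310, draw]
  RT 275: heading 310 -> 35
  FD 7: (4.821,2.003) -> (10.555,6.018) [heading=35, draw]
  -- iteration 3/5 --
  BK 5: (10.555,6.018) -> (6.459,3.151) [heading=35, draw]
  RT 275: heading 35 -> 120
  FD 7: (6.459,3.151) -> (2.959,9.213) [heading=120, draw]
  -- iteration 4/5 --
  BK 5: (2.959,9.213) -> (5.459,4.883) [heading=120, draw]
  RT 275: heading 120 -> 205
  FD 7: (5.459,4.883) -> (-0.885,1.924) [heading=205, draw]
  -- iteration 5/5 --
  BK 5: (-0.885,1.924) -> (3.647,4.037) [heading=205, draw]
  RT 275: heading 205 -> 290
  FD 7: (3.647,4.037) -> (6.041,-2.54) [heading=290, draw]
]
RT 135: heading 290 -> 155
Final: pos=(6.041,-2.54), heading=155, 10 segment(s) drawn
Waypoints (11 total):
(0, 0)
(3.536, 3.536)
(8.035, -1.827)
(4.821, 2.003)
(10.555, 6.018)
(6.459, 3.151)
(2.959, 9.213)
(5.459, 4.883)
(-0.885, 1.924)
(3.647, 4.037)
(6.041, -2.54)

Answer: (0, 0)
(3.536, 3.536)
(8.035, -1.827)
(4.821, 2.003)
(10.555, 6.018)
(6.459, 3.151)
(2.959, 9.213)
(5.459, 4.883)
(-0.885, 1.924)
(3.647, 4.037)
(6.041, -2.54)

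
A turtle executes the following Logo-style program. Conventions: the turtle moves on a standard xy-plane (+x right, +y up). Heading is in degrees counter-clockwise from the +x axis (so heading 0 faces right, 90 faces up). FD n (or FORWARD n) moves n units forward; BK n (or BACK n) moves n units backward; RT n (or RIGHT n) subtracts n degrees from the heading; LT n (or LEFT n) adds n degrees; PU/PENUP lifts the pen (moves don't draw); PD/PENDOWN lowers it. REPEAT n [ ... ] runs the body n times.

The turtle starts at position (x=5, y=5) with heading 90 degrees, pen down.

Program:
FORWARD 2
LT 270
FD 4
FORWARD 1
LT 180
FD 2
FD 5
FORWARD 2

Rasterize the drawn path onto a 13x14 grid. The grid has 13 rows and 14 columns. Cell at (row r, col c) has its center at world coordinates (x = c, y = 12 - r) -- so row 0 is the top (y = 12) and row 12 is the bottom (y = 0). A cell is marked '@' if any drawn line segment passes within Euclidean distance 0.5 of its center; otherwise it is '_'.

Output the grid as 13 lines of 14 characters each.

Segment 0: (5,5) -> (5,7)
Segment 1: (5,7) -> (9,7)
Segment 2: (9,7) -> (10,7)
Segment 3: (10,7) -> (8,7)
Segment 4: (8,7) -> (3,7)
Segment 5: (3,7) -> (1,7)

Answer: ______________
______________
______________
______________
______________
_@@@@@@@@@@___
_____@________
_____@________
______________
______________
______________
______________
______________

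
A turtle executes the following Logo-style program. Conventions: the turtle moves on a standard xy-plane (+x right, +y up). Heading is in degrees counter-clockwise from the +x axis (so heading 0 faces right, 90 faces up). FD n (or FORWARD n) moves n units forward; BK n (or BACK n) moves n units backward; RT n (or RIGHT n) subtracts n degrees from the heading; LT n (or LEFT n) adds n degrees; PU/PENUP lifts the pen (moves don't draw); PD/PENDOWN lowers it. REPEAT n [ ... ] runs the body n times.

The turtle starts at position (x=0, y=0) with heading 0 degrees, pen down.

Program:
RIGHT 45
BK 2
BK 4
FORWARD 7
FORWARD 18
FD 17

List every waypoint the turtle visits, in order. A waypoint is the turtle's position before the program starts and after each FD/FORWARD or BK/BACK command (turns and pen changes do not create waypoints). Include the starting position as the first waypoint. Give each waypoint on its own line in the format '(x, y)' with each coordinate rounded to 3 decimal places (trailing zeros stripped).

Executing turtle program step by step:
Start: pos=(0,0), heading=0, pen down
RT 45: heading 0 -> 315
BK 2: (0,0) -> (-1.414,1.414) [heading=315, draw]
BK 4: (-1.414,1.414) -> (-4.243,4.243) [heading=315, draw]
FD 7: (-4.243,4.243) -> (0.707,-0.707) [heading=315, draw]
FD 18: (0.707,-0.707) -> (13.435,-13.435) [heading=315, draw]
FD 17: (13.435,-13.435) -> (25.456,-25.456) [heading=315, draw]
Final: pos=(25.456,-25.456), heading=315, 5 segment(s) drawn
Waypoints (6 total):
(0, 0)
(-1.414, 1.414)
(-4.243, 4.243)
(0.707, -0.707)
(13.435, -13.435)
(25.456, -25.456)

Answer: (0, 0)
(-1.414, 1.414)
(-4.243, 4.243)
(0.707, -0.707)
(13.435, -13.435)
(25.456, -25.456)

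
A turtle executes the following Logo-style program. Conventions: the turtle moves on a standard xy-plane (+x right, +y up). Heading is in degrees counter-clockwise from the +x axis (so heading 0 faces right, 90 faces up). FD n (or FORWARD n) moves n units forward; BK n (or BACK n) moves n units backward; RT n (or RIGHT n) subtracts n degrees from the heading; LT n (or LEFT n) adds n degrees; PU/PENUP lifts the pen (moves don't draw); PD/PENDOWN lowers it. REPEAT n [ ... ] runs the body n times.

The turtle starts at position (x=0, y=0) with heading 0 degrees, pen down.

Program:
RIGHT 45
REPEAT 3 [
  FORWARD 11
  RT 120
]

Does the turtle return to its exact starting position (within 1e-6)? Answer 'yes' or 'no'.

Executing turtle program step by step:
Start: pos=(0,0), heading=0, pen down
RT 45: heading 0 -> 315
REPEAT 3 [
  -- iteration 1/3 --
  FD 11: (0,0) -> (7.778,-7.778) [heading=315, draw]
  RT 120: heading 315 -> 195
  -- iteration 2/3 --
  FD 11: (7.778,-7.778) -> (-2.847,-10.625) [heading=195, draw]
  RT 120: heading 195 -> 75
  -- iteration 3/3 --
  FD 11: (-2.847,-10.625) -> (0,0) [heading=75, draw]
  RT 120: heading 75 -> 315
]
Final: pos=(0,0), heading=315, 3 segment(s) drawn

Start position: (0, 0)
Final position: (0, 0)
Distance = 0; < 1e-6 -> CLOSED

Answer: yes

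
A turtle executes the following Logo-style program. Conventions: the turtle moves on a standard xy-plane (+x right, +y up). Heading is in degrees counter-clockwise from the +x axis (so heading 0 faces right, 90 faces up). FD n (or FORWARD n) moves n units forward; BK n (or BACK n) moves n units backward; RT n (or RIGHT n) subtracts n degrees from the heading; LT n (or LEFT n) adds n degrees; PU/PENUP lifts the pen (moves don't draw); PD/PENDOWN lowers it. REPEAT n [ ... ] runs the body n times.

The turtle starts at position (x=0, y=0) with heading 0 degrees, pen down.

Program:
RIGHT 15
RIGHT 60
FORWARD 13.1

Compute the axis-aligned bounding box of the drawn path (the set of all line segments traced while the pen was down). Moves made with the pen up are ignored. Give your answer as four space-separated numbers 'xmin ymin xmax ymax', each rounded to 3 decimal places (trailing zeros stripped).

Answer: 0 -12.654 3.391 0

Derivation:
Executing turtle program step by step:
Start: pos=(0,0), heading=0, pen down
RT 15: heading 0 -> 345
RT 60: heading 345 -> 285
FD 13.1: (0,0) -> (3.391,-12.654) [heading=285, draw]
Final: pos=(3.391,-12.654), heading=285, 1 segment(s) drawn

Segment endpoints: x in {0, 3.391}, y in {-12.654, 0}
xmin=0, ymin=-12.654, xmax=3.391, ymax=0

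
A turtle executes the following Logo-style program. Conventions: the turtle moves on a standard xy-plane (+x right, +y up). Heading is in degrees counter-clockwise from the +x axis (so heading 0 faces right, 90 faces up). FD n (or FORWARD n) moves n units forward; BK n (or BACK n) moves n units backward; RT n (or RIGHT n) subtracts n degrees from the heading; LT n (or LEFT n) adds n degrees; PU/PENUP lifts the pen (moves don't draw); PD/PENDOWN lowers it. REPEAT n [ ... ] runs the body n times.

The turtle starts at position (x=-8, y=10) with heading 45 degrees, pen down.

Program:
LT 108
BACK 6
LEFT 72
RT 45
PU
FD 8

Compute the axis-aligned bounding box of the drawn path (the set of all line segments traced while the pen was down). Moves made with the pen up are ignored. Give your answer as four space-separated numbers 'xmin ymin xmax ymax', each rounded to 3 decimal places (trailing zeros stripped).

Executing turtle program step by step:
Start: pos=(-8,10), heading=45, pen down
LT 108: heading 45 -> 153
BK 6: (-8,10) -> (-2.654,7.276) [heading=153, draw]
LT 72: heading 153 -> 225
RT 45: heading 225 -> 180
PU: pen up
FD 8: (-2.654,7.276) -> (-10.654,7.276) [heading=180, move]
Final: pos=(-10.654,7.276), heading=180, 1 segment(s) drawn

Segment endpoints: x in {-8, -2.654}, y in {7.276, 10}
xmin=-8, ymin=7.276, xmax=-2.654, ymax=10

Answer: -8 7.276 -2.654 10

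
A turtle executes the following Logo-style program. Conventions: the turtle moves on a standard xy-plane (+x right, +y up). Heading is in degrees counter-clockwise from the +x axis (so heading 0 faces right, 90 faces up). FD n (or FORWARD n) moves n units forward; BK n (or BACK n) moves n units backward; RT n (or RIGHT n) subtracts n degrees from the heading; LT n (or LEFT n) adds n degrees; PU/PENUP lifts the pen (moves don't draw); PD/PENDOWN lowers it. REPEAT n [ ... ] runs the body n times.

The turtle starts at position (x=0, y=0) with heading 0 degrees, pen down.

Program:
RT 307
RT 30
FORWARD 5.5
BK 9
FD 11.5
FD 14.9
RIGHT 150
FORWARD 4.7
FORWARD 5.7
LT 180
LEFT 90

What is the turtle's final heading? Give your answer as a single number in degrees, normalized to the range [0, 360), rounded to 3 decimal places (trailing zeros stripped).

Executing turtle program step by step:
Start: pos=(0,0), heading=0, pen down
RT 307: heading 0 -> 53
RT 30: heading 53 -> 23
FD 5.5: (0,0) -> (5.063,2.149) [heading=23, draw]
BK 9: (5.063,2.149) -> (-3.222,-1.368) [heading=23, draw]
FD 11.5: (-3.222,-1.368) -> (7.364,3.126) [heading=23, draw]
FD 14.9: (7.364,3.126) -> (21.08,8.948) [heading=23, draw]
RT 150: heading 23 -> 233
FD 4.7: (21.08,8.948) -> (18.251,5.194) [heading=233, draw]
FD 5.7: (18.251,5.194) -> (14.821,0.642) [heading=233, draw]
LT 180: heading 233 -> 53
LT 90: heading 53 -> 143
Final: pos=(14.821,0.642), heading=143, 6 segment(s) drawn

Answer: 143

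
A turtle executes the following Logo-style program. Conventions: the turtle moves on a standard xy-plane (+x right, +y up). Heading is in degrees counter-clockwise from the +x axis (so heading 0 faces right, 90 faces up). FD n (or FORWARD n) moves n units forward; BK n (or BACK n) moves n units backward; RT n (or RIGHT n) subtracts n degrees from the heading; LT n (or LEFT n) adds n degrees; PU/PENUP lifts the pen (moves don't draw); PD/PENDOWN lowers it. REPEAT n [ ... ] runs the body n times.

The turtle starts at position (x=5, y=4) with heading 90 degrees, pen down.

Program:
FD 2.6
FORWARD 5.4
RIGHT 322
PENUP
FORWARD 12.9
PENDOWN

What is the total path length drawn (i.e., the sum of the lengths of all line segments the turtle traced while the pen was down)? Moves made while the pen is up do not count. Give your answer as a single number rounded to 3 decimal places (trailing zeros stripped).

Executing turtle program step by step:
Start: pos=(5,4), heading=90, pen down
FD 2.6: (5,4) -> (5,6.6) [heading=90, draw]
FD 5.4: (5,6.6) -> (5,12) [heading=90, draw]
RT 322: heading 90 -> 128
PU: pen up
FD 12.9: (5,12) -> (-2.942,22.165) [heading=128, move]
PD: pen down
Final: pos=(-2.942,22.165), heading=128, 2 segment(s) drawn

Segment lengths:
  seg 1: (5,4) -> (5,6.6), length = 2.6
  seg 2: (5,6.6) -> (5,12), length = 5.4
Total = 8

Answer: 8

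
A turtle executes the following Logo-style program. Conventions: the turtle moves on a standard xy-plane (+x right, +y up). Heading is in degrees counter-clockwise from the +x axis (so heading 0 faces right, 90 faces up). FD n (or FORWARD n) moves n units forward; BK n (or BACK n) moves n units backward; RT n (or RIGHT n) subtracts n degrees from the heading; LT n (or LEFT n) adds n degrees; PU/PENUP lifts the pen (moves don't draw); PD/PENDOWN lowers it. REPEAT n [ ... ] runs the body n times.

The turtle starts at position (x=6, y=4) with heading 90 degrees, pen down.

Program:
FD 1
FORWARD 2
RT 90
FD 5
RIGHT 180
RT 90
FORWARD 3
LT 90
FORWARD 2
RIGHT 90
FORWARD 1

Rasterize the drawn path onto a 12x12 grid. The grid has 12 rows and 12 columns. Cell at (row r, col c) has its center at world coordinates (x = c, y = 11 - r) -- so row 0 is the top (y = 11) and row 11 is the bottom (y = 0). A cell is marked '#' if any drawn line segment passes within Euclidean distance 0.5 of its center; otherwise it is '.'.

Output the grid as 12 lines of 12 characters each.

Segment 0: (6,4) -> (6,5)
Segment 1: (6,5) -> (6,7)
Segment 2: (6,7) -> (11,7)
Segment 3: (11,7) -> (11,10)
Segment 4: (11,10) -> (9,10)
Segment 5: (9,10) -> (9,11)

Answer: .........#..
.........###
...........#
...........#
......######
......#.....
......#.....
......#.....
............
............
............
............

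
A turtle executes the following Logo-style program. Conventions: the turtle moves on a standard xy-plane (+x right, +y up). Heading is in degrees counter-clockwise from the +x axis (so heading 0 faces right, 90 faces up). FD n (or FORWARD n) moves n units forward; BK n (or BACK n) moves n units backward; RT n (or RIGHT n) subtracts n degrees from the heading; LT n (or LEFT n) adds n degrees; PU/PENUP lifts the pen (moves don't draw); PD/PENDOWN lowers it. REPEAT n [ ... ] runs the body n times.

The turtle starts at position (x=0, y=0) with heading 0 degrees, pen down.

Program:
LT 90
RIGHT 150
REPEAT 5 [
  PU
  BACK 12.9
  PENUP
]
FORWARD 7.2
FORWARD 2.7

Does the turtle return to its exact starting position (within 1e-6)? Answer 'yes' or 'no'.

Executing turtle program step by step:
Start: pos=(0,0), heading=0, pen down
LT 90: heading 0 -> 90
RT 150: heading 90 -> 300
REPEAT 5 [
  -- iteration 1/5 --
  PU: pen up
  BK 12.9: (0,0) -> (-6.45,11.172) [heading=300, move]
  PU: pen up
  -- iteration 2/5 --
  PU: pen up
  BK 12.9: (-6.45,11.172) -> (-12.9,22.343) [heading=300, move]
  PU: pen up
  -- iteration 3/5 --
  PU: pen up
  BK 12.9: (-12.9,22.343) -> (-19.35,33.515) [heading=300, move]
  PU: pen up
  -- iteration 4/5 --
  PU: pen up
  BK 12.9: (-19.35,33.515) -> (-25.8,44.687) [heading=300, move]
  PU: pen up
  -- iteration 5/5 --
  PU: pen up
  BK 12.9: (-25.8,44.687) -> (-32.25,55.859) [heading=300, move]
  PU: pen up
]
FD 7.2: (-32.25,55.859) -> (-28.65,49.623) [heading=300, move]
FD 2.7: (-28.65,49.623) -> (-27.3,47.285) [heading=300, move]
Final: pos=(-27.3,47.285), heading=300, 0 segment(s) drawn

Start position: (0, 0)
Final position: (-27.3, 47.285)
Distance = 54.6; >= 1e-6 -> NOT closed

Answer: no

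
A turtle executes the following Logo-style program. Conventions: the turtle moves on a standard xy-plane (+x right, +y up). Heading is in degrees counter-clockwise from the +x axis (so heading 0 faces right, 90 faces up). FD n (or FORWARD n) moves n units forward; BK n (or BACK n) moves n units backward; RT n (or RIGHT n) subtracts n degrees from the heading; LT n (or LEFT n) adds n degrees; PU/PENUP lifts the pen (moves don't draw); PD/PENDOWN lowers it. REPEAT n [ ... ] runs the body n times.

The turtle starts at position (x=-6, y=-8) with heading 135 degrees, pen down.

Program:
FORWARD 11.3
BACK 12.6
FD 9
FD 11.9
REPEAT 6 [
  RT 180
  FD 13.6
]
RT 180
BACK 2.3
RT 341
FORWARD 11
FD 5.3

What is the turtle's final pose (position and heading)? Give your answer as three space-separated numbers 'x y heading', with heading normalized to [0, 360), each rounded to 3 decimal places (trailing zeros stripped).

Executing turtle program step by step:
Start: pos=(-6,-8), heading=135, pen down
FD 11.3: (-6,-8) -> (-13.99,-0.01) [heading=135, draw]
BK 12.6: (-13.99,-0.01) -> (-5.081,-8.919) [heading=135, draw]
FD 9: (-5.081,-8.919) -> (-11.445,-2.555) [heading=135, draw]
FD 11.9: (-11.445,-2.555) -> (-19.859,5.859) [heading=135, draw]
REPEAT 6 [
  -- iteration 1/6 --
  RT 180: heading 135 -> 315
  FD 13.6: (-19.859,5.859) -> (-10.243,-3.757) [heading=315, draw]
  -- iteration 2/6 --
  RT 180: heading 315 -> 135
  FD 13.6: (-10.243,-3.757) -> (-19.859,5.859) [heading=135, draw]
  -- iteration 3/6 --
  RT 180: heading 135 -> 315
  FD 13.6: (-19.859,5.859) -> (-10.243,-3.757) [heading=315, draw]
  -- iteration 4/6 --
  RT 180: heading 315 -> 135
  FD 13.6: (-10.243,-3.757) -> (-19.859,5.859) [heading=135, draw]
  -- iteration 5/6 --
  RT 180: heading 135 -> 315
  FD 13.6: (-19.859,5.859) -> (-10.243,-3.757) [heading=315, draw]
  -- iteration 6/6 --
  RT 180: heading 315 -> 135
  FD 13.6: (-10.243,-3.757) -> (-19.859,5.859) [heading=135, draw]
]
RT 180: heading 135 -> 315
BK 2.3: (-19.859,5.859) -> (-21.486,7.486) [heading=315, draw]
RT 341: heading 315 -> 334
FD 11: (-21.486,7.486) -> (-11.599,2.664) [heading=334, draw]
FD 5.3: (-11.599,2.664) -> (-6.835,0.34) [heading=334, draw]
Final: pos=(-6.835,0.34), heading=334, 13 segment(s) drawn

Answer: -6.835 0.34 334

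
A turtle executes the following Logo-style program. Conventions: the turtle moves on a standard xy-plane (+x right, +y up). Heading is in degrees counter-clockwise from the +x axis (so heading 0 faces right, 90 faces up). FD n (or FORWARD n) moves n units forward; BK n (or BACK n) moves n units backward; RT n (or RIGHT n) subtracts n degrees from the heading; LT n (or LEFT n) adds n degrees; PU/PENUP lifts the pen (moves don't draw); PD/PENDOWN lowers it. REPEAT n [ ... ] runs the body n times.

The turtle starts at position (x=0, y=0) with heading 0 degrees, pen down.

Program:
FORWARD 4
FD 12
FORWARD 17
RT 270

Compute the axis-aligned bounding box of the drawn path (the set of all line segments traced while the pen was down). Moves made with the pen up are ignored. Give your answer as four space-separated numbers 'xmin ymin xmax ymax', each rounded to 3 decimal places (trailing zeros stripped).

Answer: 0 0 33 0

Derivation:
Executing turtle program step by step:
Start: pos=(0,0), heading=0, pen down
FD 4: (0,0) -> (4,0) [heading=0, draw]
FD 12: (4,0) -> (16,0) [heading=0, draw]
FD 17: (16,0) -> (33,0) [heading=0, draw]
RT 270: heading 0 -> 90
Final: pos=(33,0), heading=90, 3 segment(s) drawn

Segment endpoints: x in {0, 4, 16, 33}, y in {0}
xmin=0, ymin=0, xmax=33, ymax=0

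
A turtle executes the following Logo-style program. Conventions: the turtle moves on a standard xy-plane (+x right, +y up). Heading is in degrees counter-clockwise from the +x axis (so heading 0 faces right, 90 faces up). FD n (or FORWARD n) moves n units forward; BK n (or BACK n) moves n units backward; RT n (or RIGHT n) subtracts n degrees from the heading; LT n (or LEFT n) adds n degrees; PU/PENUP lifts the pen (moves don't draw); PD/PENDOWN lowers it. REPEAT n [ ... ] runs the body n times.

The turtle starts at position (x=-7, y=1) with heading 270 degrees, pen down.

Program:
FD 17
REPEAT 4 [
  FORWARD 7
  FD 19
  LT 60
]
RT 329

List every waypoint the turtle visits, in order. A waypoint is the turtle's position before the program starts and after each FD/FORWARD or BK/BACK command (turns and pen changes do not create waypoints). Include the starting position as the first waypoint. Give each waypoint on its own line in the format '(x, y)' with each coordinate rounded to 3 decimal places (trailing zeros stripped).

Answer: (-7, 1)
(-7, -16)
(-7, -23)
(-7, -42)
(-0.938, -45.5)
(15.517, -55)
(21.579, -51.5)
(38.033, -42)
(38.033, -35)
(38.033, -16)

Derivation:
Executing turtle program step by step:
Start: pos=(-7,1), heading=270, pen down
FD 17: (-7,1) -> (-7,-16) [heading=270, draw]
REPEAT 4 [
  -- iteration 1/4 --
  FD 7: (-7,-16) -> (-7,-23) [heading=270, draw]
  FD 19: (-7,-23) -> (-7,-42) [heading=270, draw]
  LT 60: heading 270 -> 330
  -- iteration 2/4 --
  FD 7: (-7,-42) -> (-0.938,-45.5) [heading=330, draw]
  FD 19: (-0.938,-45.5) -> (15.517,-55) [heading=330, draw]
  LT 60: heading 330 -> 30
  -- iteration 3/4 --
  FD 7: (15.517,-55) -> (21.579,-51.5) [heading=30, draw]
  FD 19: (21.579,-51.5) -> (38.033,-42) [heading=30, draw]
  LT 60: heading 30 -> 90
  -- iteration 4/4 --
  FD 7: (38.033,-42) -> (38.033,-35) [heading=90, draw]
  FD 19: (38.033,-35) -> (38.033,-16) [heading=90, draw]
  LT 60: heading 90 -> 150
]
RT 329: heading 150 -> 181
Final: pos=(38.033,-16), heading=181, 9 segment(s) drawn
Waypoints (10 total):
(-7, 1)
(-7, -16)
(-7, -23)
(-7, -42)
(-0.938, -45.5)
(15.517, -55)
(21.579, -51.5)
(38.033, -42)
(38.033, -35)
(38.033, -16)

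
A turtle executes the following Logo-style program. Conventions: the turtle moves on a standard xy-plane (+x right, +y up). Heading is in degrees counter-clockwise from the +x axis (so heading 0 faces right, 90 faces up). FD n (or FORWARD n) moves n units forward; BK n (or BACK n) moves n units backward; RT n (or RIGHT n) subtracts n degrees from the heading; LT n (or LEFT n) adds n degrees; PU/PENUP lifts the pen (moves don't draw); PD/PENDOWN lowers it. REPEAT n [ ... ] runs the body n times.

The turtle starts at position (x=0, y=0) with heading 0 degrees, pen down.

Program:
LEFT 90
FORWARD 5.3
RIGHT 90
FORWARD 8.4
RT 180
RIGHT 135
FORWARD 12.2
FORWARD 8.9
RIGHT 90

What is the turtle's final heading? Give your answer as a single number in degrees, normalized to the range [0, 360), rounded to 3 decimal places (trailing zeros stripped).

Executing turtle program step by step:
Start: pos=(0,0), heading=0, pen down
LT 90: heading 0 -> 90
FD 5.3: (0,0) -> (0,5.3) [heading=90, draw]
RT 90: heading 90 -> 0
FD 8.4: (0,5.3) -> (8.4,5.3) [heading=0, draw]
RT 180: heading 0 -> 180
RT 135: heading 180 -> 45
FD 12.2: (8.4,5.3) -> (17.027,13.927) [heading=45, draw]
FD 8.9: (17.027,13.927) -> (23.32,20.22) [heading=45, draw]
RT 90: heading 45 -> 315
Final: pos=(23.32,20.22), heading=315, 4 segment(s) drawn

Answer: 315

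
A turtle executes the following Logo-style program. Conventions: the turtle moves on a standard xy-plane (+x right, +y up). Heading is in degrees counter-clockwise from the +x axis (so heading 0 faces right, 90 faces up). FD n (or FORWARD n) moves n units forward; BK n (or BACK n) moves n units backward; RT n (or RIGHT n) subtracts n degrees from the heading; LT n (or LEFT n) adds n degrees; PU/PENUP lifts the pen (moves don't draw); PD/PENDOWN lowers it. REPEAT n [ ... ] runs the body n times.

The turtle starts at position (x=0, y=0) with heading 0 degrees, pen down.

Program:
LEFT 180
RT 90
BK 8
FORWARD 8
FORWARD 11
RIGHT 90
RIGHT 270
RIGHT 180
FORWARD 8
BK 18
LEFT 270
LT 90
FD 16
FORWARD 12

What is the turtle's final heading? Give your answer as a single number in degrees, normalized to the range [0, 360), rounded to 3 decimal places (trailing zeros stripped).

Executing turtle program step by step:
Start: pos=(0,0), heading=0, pen down
LT 180: heading 0 -> 180
RT 90: heading 180 -> 90
BK 8: (0,0) -> (0,-8) [heading=90, draw]
FD 8: (0,-8) -> (0,0) [heading=90, draw]
FD 11: (0,0) -> (0,11) [heading=90, draw]
RT 90: heading 90 -> 0
RT 270: heading 0 -> 90
RT 180: heading 90 -> 270
FD 8: (0,11) -> (0,3) [heading=270, draw]
BK 18: (0,3) -> (0,21) [heading=270, draw]
LT 270: heading 270 -> 180
LT 90: heading 180 -> 270
FD 16: (0,21) -> (0,5) [heading=270, draw]
FD 12: (0,5) -> (0,-7) [heading=270, draw]
Final: pos=(0,-7), heading=270, 7 segment(s) drawn

Answer: 270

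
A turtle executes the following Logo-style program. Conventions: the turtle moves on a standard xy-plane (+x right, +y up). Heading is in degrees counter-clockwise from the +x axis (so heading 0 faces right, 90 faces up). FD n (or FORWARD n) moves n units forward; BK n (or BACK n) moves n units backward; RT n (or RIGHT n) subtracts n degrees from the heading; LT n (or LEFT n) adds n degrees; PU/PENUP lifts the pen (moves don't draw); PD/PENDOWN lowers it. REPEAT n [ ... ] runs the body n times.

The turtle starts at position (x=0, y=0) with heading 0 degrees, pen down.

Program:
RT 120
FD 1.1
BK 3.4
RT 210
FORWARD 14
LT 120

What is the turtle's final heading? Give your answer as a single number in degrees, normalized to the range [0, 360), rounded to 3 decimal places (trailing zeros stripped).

Executing turtle program step by step:
Start: pos=(0,0), heading=0, pen down
RT 120: heading 0 -> 240
FD 1.1: (0,0) -> (-0.55,-0.953) [heading=240, draw]
BK 3.4: (-0.55,-0.953) -> (1.15,1.992) [heading=240, draw]
RT 210: heading 240 -> 30
FD 14: (1.15,1.992) -> (13.274,8.992) [heading=30, draw]
LT 120: heading 30 -> 150
Final: pos=(13.274,8.992), heading=150, 3 segment(s) drawn

Answer: 150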